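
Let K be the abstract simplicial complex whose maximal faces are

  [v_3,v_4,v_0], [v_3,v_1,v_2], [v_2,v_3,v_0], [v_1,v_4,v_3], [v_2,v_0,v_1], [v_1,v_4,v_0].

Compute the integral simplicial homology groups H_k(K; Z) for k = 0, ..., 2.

K has 5 vertices, 9 edges, 6 triangles.
rank ∂_0 = 0, rank ∂_1 = 4 ⇒ b_0 = 5 − 0 − 4 = 1; all invariant factors of ∂_1 are 1 so no torsion. So H_0 = Z.
rank ∂_1 = 4, rank ∂_2 = 5 ⇒ b_1 = 9 − 4 − 5 = 0; all invariant factors of ∂_2 are 1 so no torsion. So H_1 = 0.
rank ∂_2 = 5, rank ∂_3 = 0 ⇒ b_2 = 6 − 5 − 0 = 1. So H_2 = Z.

H_0 = Z,  H_1 = 0,  H_2 = Z.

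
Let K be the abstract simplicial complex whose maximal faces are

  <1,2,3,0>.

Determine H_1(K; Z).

H_1 ≅ 0.

Order the vertices as 0 < 1 < 2 < 3. Listing each simplex with vertices in this order, K has dimension 3 with simplices:

  0-simplices (4): [0], [1], [2], [3]
  1-simplices (6): [0,1], [0,2], [0,3], [1,2], [1,3], [2,3]
  2-simplices (4): [0,1,2], [0,1,3], [0,2,3], [1,2,3]
  3-simplices (1): [0,1,2,3]

giving chain groups C_0 ≅ Z^4, C_1 ≅ Z^6, C_2 ≅ Z^4, C_3 ≅ Z^1.

The boundary map ∂_1: C_1 → C_0 maps an edge to its endpoints' difference, ∂[p,q] = q − p. For instance
  ∂[2,3] = [3] − [2].
As a 4×6 matrix over Z this has rank 3, with invariant factors (1,1,1).

The boundary map ∂_2: C_2 → C_1 sends each 2-simplex [p,q,r] to [q,r] − [p,r] + [p,q]. For instance
  ∂[0,2,3] = [2,3] − [0,3] + [0,2],
  ∂[1,2,3] = [2,3] − [1,3] + [1,2].
As a 6×4 matrix over Z this has rank 3, with invariant factors (1,1,1).

The boundary map ∂_3: C_3 → C_2 sends each 3-simplex σ to the alternating sum Σ_i (−1)^i (σ with its i-th vertex removed). For instance
  ∂[0,1,2,3] = [1,2,3] − [0,2,3] + [0,1,3] − [0,1,2].
The 4×1 boundary matrix has rank 1 and Smith normal form diag(1).

Computing H_k = (kernel of ∂_k) / (image of ∂_{k+1}):

  H_1: rank ker ∂_1 − rank ∂_2 = (6 − 3) − 3 = 0, and the invariant factors of ∂_2 are all 1, so H_1 ≅ 0.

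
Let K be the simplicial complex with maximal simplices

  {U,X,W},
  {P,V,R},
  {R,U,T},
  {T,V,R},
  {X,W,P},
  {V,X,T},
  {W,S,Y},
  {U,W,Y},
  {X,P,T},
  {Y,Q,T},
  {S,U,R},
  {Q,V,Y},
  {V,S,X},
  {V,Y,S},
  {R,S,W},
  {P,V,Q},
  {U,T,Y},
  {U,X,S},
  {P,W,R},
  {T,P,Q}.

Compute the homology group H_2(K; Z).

H_2 ≅ 0.

Take the total order P < Q < R < S < T < U < V < W < X < Y on the vertex set. Then K (dimension 2) consists of the simplices:

  0-simplices (10): P, Q, R, S, T, U, V, W, X, Y
  1-simplices (30): PQ, PR, PT, PV, PW, PX, QT, QV, QY, RS, RT, RU, RV, RW, SU, SV, SW, SX, SY, TU, TV, TX, TY, UW, UX, UY, VX, VY, WX, WY
  2-simplices (20): PQT, PQV, PRV, PRW, PTX, PWX, QTY, QVY, RSU, RSW, RTU, RTV, SUX, SVX, SVY, SWY, TUY, TVX, UWX, UWY

so the chain groups are C_0 ≅ Z^10, C_1 ≅ Z^30, C_2 ≅ Z^20.

Boundary ∂_1: C_1 → C_0 maps an edge to its endpoints' difference, ∂[p,q] = q − p.
This gives a 10×30 integer matrix of rank 9; reducing to Smith normal form yields diagonal entries (1,1,1,1,1,1,1,1,1).

∂_2: C_2 → C_1 maps a triangle to the signed sum of its edges. For instance
  ∂TUY = UY − TY + TU,
  ∂PRV = RV − PV + PR.
The 30×20 boundary matrix has rank 20 and Smith normal form diag(1,1,1,1,1,1,1,1,1,1,1,1,1,1,1,1,1,1,1,2).

Computing H_k = (kernel of ∂_k) / (image of ∂_{k+1}):

  H_2: rank ker ∂_2 − rank ∂_3 = (20 − 20) − 0 = 0, and there is no ∂_3, so H_2 = 0.

(K is a triangulation of the Klein bottle.)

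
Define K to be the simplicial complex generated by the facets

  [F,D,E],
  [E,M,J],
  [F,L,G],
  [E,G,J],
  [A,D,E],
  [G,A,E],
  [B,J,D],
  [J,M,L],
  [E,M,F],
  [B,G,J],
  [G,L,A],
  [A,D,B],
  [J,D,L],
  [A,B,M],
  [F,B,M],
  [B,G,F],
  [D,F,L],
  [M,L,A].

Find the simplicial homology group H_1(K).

H_1 = Z^2.

Fix the vertex order A < B < D < E < F < G < J < L < M and write every simplex with vertices in increasing order. Then dim K = 2 and the simplices of K are:

  0-simplices (9): A, B, D, E, F, G, J, L, M
  1-simplices (27): AB, AD, AE, AG, AL, AM, BD, BF, BG, BJ, BM, DE, DF, DJ, DL, EF, EG, EJ, EM, FG, FL, FM, GJ, GL, JL, JM, LM
  2-simplices (18): ABD, ABM, ADE, AEG, AGL, ALM, BDJ, BFG, BFM, BGJ, DEF, DFL, DJL, EFM, EGJ, EJM, FGL, JLM

giving chain groups C_0 ≅ Z^9, C_1 ≅ Z^27, C_2 ≅ Z^18.

∂_1: C_1 → C_0 is given by ∂[p,q] = [q] − [p].
This gives a 9×27 integer matrix of rank 8; reducing to Smith normal form yields diagonal entries (1,1,1,1,1,1,1,1).

Boundary ∂_2: C_2 → C_1 sends each 2-simplex [p,q,r] to [q,r] − [p,r] + [p,q]. For instance
  ∂EFM = FM − EM + EF,
  ∂ABM = BM − AM + AB.
The 27×18 boundary matrix has rank 17 and Smith normal form diag(1,1,1,1,1,1,1,1,1,1,1,1,1,1,1,1,1).

Reading off H_k = ker ∂_k / im ∂_{k+1}:

  H_1: rank ker ∂_1 − rank ∂_2 = (27 − 8) − 17 = 2, and the invariant factors of ∂_2 are all 1, so H_1 = Z^2.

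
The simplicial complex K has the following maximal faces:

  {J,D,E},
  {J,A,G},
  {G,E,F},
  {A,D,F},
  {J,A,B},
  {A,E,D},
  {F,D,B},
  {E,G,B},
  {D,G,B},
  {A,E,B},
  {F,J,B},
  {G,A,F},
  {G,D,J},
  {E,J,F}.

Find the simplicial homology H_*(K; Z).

H_0 ≅ Z,  H_1 ≅ Z^2,  H_2 ≅ Z.

We work with the vertex ordering A < B < D < E < F < G < J. The simplices of K, each written with vertices in increasing order, are:

  0-simplices (7): A, B, D, E, F, G, J
  1-simplices (21): AB, AD, AE, AF, AG, AJ, BD, BE, BF, BG, BJ, DE, DF, DG, DJ, EF, EG, EJ, FG, FJ, GJ
  2-simplices (14): ABE, ABJ, ADE, ADF, AFG, AGJ, BDF, BDG, BEG, BFJ, DEJ, DGJ, EFG, EFJ

so the chain groups are C_0 ≅ Z^7, C_1 ≅ Z^21, C_2 ≅ Z^14.

Boundary ∂_1: C_1 → C_0 maps an edge to its endpoints' difference, ∂[p,q] = q − p.
The 7×21 boundary matrix has rank 6 and Smith normal form diag(1,1,1,1,1,1).

Boundary ∂_2: C_2 → C_1 sends each 2-simplex [p,q,r] to [q,r] − [p,r] + [p,q]. For instance
  ∂BEG = EG − BG + BE,
  ∂ADE = DE − AE + AD.
This gives a 21×14 integer matrix of rank 13; reducing to Smith normal form yields diagonal entries (1,1,1,1,1,1,1,1,1,1,1,1,1).

Now H_k = ker ∂_k / im ∂_{k+1}, so:

  H_0: rank C_0 − rank ∂_1 = 7 − 6 = 1, and the invariant factors of ∂_1 are all 1, so H_0 ≅ Z.
  H_1: rank ker ∂_1 − rank ∂_2 = (21 − 6) − 13 = 2, and the invariant factors of ∂_2 are all 1, so H_1 ≅ Z^2.
  H_2: rank ker ∂_2 − rank ∂_3 = (14 − 13) − 0 = 1, and there is no ∂_3, so H_2 ≅ Z.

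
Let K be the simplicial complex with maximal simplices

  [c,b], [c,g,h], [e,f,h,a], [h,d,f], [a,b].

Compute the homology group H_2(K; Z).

H_2 = 0.

Take the total order a < b < c < d < e < f < g < h on the vertex set. Then K (dimension 3) consists of the simplices:

  0-simplices (8): a, b, c, d, e, f, g, h
  1-simplices (13): ab, ae, af, ah, bc, cg, ch, df, dh, ef, eh, fh, gh
  2-simplices (6): aef, aeh, afh, cgh, dfh, efh
  3-simplices (1): aefh

giving chain groups C_0 ≅ Z^8, C_1 ≅ Z^13, C_2 ≅ Z^6, C_3 ≅ Z^1.

∂_1: C_1 → C_0 is given by ∂[p,q] = [q] − [p]. For instance
  ∂df = f − d.
The resulting 8×13 matrix has rank 7, and its Smith normal form has invariant factors (1,1,1,1,1,1,1).

Boundary ∂_2: C_2 → C_1 maps a triangle to the signed sum of its edges. For instance
  ∂aeh = eh − ah + ae,
  ∂cgh = gh − ch + cg.
The 13×6 boundary matrix has rank 5 and Smith normal form diag(1,1,1,1,1).

Boundary ∂_3: C_3 → C_2 sends each 3-simplex σ to the alternating sum Σ_i (−1)^i (σ with its i-th vertex removed). For instance
  ∂aefh = efh − afh + aeh − aef.
The 6×1 boundary matrix has rank 1 and Smith normal form diag(1).

From H_k ≅ ker(∂_k) / im(∂_{k+1}) we obtain:

  H_2: rank ker ∂_2 − rank ∂_3 = (6 − 5) − 1 = 0, and the invariant factors of ∂_3 are all 1, so H_2 ≅ 0.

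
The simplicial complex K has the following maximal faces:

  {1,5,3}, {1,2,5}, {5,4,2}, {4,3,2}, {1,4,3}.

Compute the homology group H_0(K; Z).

Fix the vertex order 1 < 2 < 3 < 4 < 5 and write every simplex with vertices in increasing order. Then dim K = 2 and the simplices of K are:

  0-simplices (5): [1], [2], [3], [4], [5]
  1-simplices (10): [1,2], [1,3], [1,4], [1,5], [2,3], [2,4], [2,5], [3,4], [3,5], [4,5]
  2-simplices (5): [1,2,5], [1,3,4], [1,3,5], [2,3,4], [2,4,5]

giving chain groups C_0 ≅ Z^5, C_1 ≅ Z^10, C_2 ≅ Z^5.

The boundary map ∂_1: C_1 → C_0 maps an edge to its endpoints' difference, ∂[p,q] = q − p. For instance
  ∂[1,4] = [4] − [1].
The 5×10 boundary matrix has rank 4 and Smith normal form diag(1,1,1,1).

∂_2: C_2 → C_1 sends each 2-simplex [p,q,r] to [q,r] − [p,r] + [p,q]. For instance
  ∂[2,3,4] = [3,4] − [2,4] + [2,3],
  ∂[1,3,5] = [3,5] − [1,5] + [1,3].
The resulting 10×5 matrix has rank 5, and its Smith normal form has invariant factors (1,1,1,1,1).

Reading off H_k = ker ∂_k / im ∂_{k+1}:

  H_0: rank C_0 − rank ∂_1 = 5 − 4 = 1, and the invariant factors of ∂_1 are all 1, so H_0 = Z.

(K is a triangulation of the Möbius band.)

H_0 = Z.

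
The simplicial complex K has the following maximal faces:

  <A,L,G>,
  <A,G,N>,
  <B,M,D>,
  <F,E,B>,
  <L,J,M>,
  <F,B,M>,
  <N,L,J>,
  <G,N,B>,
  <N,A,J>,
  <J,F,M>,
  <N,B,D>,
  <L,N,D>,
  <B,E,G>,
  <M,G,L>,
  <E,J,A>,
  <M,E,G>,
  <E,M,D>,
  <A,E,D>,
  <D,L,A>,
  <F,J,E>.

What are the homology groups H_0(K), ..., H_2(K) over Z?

Order the vertices as A < B < D < E < F < G < J < L < M < N. Listing each simplex with vertices in this order, K has dimension 2 with simplices:

  0-simplices (10): A, B, D, E, F, G, J, L, M, N
  1-simplices (30): AD, AE, AG, AJ, AL, AN, BD, BE, BF, BG, BM, BN, DE, DL, DM, DN, EF, EG, EJ, EM, FJ, FM, GL, GM, GN, JL, JM, JN, LM, LN
  2-simplices (20): ADE, ADL, AEJ, AGL, AGN, AJN, BDM, BDN, BEF, BEG, BFM, BGN, DEM, DLN, EFJ, EGM, FJM, GLM, JLM, JLN

giving chain groups C_0 ≅ Z^10, C_1 ≅ Z^30, C_2 ≅ Z^20.

The boundary map ∂_1: C_1 → C_0 sends each edge [p,q] (with p < q) to q − p.
The 10×30 boundary matrix has rank 9 and Smith normal form diag(1,1,1,1,1,1,1,1,1).

Boundary ∂_2: C_2 → C_1 acts by ∂[p,q,r] = [q,r] − [p,r] + [p,q]. For instance
  ∂ADE = DE − AE + AD,
  ∂DEM = EM − DM + DE.
As a 30×20 matrix over Z this has rank 20, with invariant factors (1,1,1,1,1,1,1,1,1,1,1,1,1,1,1,1,1,1,1,2).

Reading off H_k = ker ∂_k / im ∂_{k+1}:

  H_0: rank C_0 − rank ∂_1 = 10 − 9 = 1, and the invariant factors of ∂_1 are all 1, so H_0 = Z.
  H_1: rank ker ∂_1 − rank ∂_2 = (30 − 9) − 20 = 1, and ∂_2 has invariant factor 2 > 1, so H_1 = Z ⊕ Z/2.
  H_2: rank ker ∂_2 − rank ∂_3 = (20 − 20) − 0 = 0, and there is no ∂_3, so H_2 = 0.

H_0 = Z,  H_1 = Z ⊕ Z/2,  H_2 = 0.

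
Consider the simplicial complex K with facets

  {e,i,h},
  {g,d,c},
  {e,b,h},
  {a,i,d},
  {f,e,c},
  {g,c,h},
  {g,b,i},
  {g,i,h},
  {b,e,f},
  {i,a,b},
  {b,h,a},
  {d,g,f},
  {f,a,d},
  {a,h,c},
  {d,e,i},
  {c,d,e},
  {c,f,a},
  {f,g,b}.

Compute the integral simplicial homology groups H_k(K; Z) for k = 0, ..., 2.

Fix the vertex order a < b < c < d < e < f < g < h < i and write every simplex with vertices in increasing order. Then dim K = 2 and the simplices of K are:

  0-simplices (9): a, b, c, d, e, f, g, h, i
  1-simplices (27): ab, ac, ad, af, ah, ai, be, bf, bg, bh, bi, cd, ce, cf, cg, ch, de, df, dg, di, ef, eh, ei, fg, gh, gi, hi
  2-simplices (18): abh, abi, acf, ach, adf, adi, bef, beh, bfg, bgi, cde, cdg, cef, cgh, dei, dfg, ehi, ghi

giving chain groups C_0 ≅ Z^9, C_1 ≅ Z^27, C_2 ≅ Z^18.

∂_1: C_1 → C_0 maps an edge to its endpoints' difference, ∂[p,q] = q − p.
As a 9×27 matrix over Z this has rank 8, with invariant factors (1,1,1,1,1,1,1,1).

Boundary ∂_2: C_2 → C_1 maps a triangle to the signed sum of its edges. For instance
  ∂dei = ei − di + de,
  ∂bef = ef − bf + be.
As a 27×18 matrix over Z this has rank 18, with invariant factors (1,1,1,1,1,1,1,1,1,1,1,1,1,1,1,1,1,2).

From H_k ≅ ker(∂_k) / im(∂_{k+1}) we obtain:

  H_0: rank C_0 − rank ∂_1 = 9 − 8 = 1, and the invariant factors of ∂_1 are all 1, so H_0 ≅ Z.
  H_1: rank ker ∂_1 − rank ∂_2 = (27 − 8) − 18 = 1, and ∂_2 has invariant factor 2 > 1, so H_1 ≅ Z ⊕ Z_2.
  H_2: rank ker ∂_2 − rank ∂_3 = (18 − 18) − 0 = 0, and there is no ∂_3, so H_2 ≅ 0.

H_0 ≅ Z,  H_1 ≅ Z ⊕ Z_2,  H_2 = 0.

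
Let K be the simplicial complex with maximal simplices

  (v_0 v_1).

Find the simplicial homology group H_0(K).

H_0 = Z.

Order the vertices as v_0 < v_1. Listing each simplex with vertices in this order, K has dimension 1 with simplices:

  0-simplices (2): [v_0], [v_1]
  1-simplices (1): [v_0,v_1]

so the chain groups are C_0 ≅ Z^2, C_1 ≅ Z^1.

∂_1: C_1 → C_0 maps an edge to its endpoints' difference, ∂[p,q] = q − p.
This gives a 2×1 integer matrix of rank 1; reducing to Smith normal form yields diagonal entries (1).

From H_k ≅ ker(∂_k) / im(∂_{k+1}) we obtain:

  H_0: rank C_0 − rank ∂_1 = 2 − 1 = 1, and the invariant factors of ∂_1 are all 1, so H_0 ≅ Z.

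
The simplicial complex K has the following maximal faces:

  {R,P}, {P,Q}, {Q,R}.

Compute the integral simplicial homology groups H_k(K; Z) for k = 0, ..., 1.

Order the vertices as P < Q < R. Listing each simplex with vertices in this order, K has dimension 1 with simplices:

  0-simplices (3): P, Q, R
  1-simplices (3): PQ, PR, QR

so the chain groups are C_0 ≅ Z^3, C_1 ≅ Z^3.

The boundary map ∂_1: C_1 → C_0 is given by ∂[p,q] = [q] − [p].
The resulting 3×3 matrix has rank 2, and its Smith normal form has invariant factors (1,1).

Computing H_k = (kernel of ∂_k) / (image of ∂_{k+1}):

  H_0: rank C_0 − rank ∂_1 = 3 − 2 = 1, and the invariant factors of ∂_1 are all 1, so H_0 = Z.
  H_1: rank ker ∂_1 − rank ∂_2 = (3 − 2) − 0 = 1, and there is no ∂_2, so H_1 = Z.

As a check, the Euler characteristic is 3 − 3 = 0, which agrees with 1 − 1 = 0.

H_0 ≅ Z,  H_1 ≅ Z.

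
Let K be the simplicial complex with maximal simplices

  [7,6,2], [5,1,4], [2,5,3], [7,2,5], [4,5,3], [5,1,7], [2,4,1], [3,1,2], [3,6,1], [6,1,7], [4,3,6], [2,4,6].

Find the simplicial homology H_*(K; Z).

H_0 = Z,  H_1 = Z/2,  H_2 = 0.

We work with the vertex ordering 1 < 2 < 3 < 4 < 5 < 6 < 7. The simplices of K, each written with vertices in increasing order, are:

  0-simplices (7): [1], [2], [3], [4], [5], [6], [7]
  1-simplices (18): [1,2], [1,3], [1,4], [1,5], [1,6], [1,7], [2,3], [2,4], [2,5], [2,6], [2,7], [3,4], [3,5], [3,6], [4,5], [4,6], [5,7], [6,7]
  2-simplices (12): [1,2,3], [1,2,4], [1,3,6], [1,4,5], [1,5,7], [1,6,7], [2,3,5], [2,4,6], [2,5,7], [2,6,7], [3,4,5], [3,4,6]

giving chain groups C_0 ≅ Z^7, C_1 ≅ Z^18, C_2 ≅ Z^12.

The boundary map ∂_1: C_1 → C_0 maps an edge to its endpoints' difference, ∂[p,q] = q − p. For instance
  ∂[2,3] = [3] − [2].
This gives a 7×18 integer matrix of rank 6; reducing to Smith normal form yields diagonal entries (1,1,1,1,1,1).

The boundary map ∂_2: C_2 → C_1 sends each 2-simplex [p,q,r] to [q,r] − [p,r] + [p,q]. For instance
  ∂[1,2,4] = [2,4] − [1,4] + [1,2],
  ∂[3,4,6] = [4,6] − [3,6] + [3,4].
The resulting 18×12 matrix has rank 12, and its Smith normal form has invariant factors (1,1,1,1,1,1,1,1,1,1,1,2).

Reading off H_k = ker ∂_k / im ∂_{k+1}:

  H_0: rank C_0 − rank ∂_1 = 7 − 6 = 1, and the invariant factors of ∂_1 are all 1, so H_0 ≅ Z.
  H_1: rank ker ∂_1 − rank ∂_2 = (18 − 6) − 12 = 0, and ∂_2 has invariant factor 2 > 1, so H_1 ≅ Z/2.
  H_2: rank ker ∂_2 − rank ∂_3 = (12 − 12) − 0 = 0, and there is no ∂_3, so H_2 ≅ 0.

(K is a triangulation of the real projective plane RP^2.)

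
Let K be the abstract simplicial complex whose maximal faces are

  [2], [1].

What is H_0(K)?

H_0 ≅ Z^2.

Order the vertices as 1 < 2. Listing each simplex with vertices in this order, K has dimension 0 with simplices:

  0-simplices (2): [1], [2]

Hence C_0 ≅ Z^2.

Computing H_k = (kernel of ∂_k) / (image of ∂_{k+1}):

  H_0: rank C_0 − rank ∂_1 = 2 − 0 = 2, and there is no ∂_1, so H_0 = Z^2.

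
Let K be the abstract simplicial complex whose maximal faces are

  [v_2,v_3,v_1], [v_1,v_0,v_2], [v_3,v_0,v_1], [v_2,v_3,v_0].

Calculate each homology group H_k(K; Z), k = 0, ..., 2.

K has 4 vertices, 6 edges, 4 triangles.
rank ∂_0 = 0, rank ∂_1 = 3 ⇒ b_0 = 4 − 0 − 3 = 1; all invariant factors of ∂_1 are 1 so no torsion. So H_0 = Z.
rank ∂_1 = 3, rank ∂_2 = 3 ⇒ b_1 = 6 − 3 − 3 = 0; all invariant factors of ∂_2 are 1 so no torsion. So H_1 = 0.
rank ∂_2 = 3, rank ∂_3 = 0 ⇒ b_2 = 4 − 3 − 0 = 1. So H_2 = Z.

H_0 ≅ Z,  H_1 = 0,  H_2 ≅ Z.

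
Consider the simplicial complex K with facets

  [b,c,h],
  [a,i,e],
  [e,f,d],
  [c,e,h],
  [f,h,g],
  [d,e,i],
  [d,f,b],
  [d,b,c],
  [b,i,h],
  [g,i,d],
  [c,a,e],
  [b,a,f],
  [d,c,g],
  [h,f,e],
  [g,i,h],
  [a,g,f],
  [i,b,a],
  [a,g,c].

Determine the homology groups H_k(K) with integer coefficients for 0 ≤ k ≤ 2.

H_0 = Z,  H_1 = Z^2,  H_2 = Z.

Fix the vertex order a < b < c < d < e < f < g < h < i and write every simplex with vertices in increasing order. Then dim K = 2 and the simplices of K are:

  0-simplices (9): a, b, c, d, e, f, g, h, i
  1-simplices (27): ab, ac, ae, af, ag, ai, bc, bd, bf, bh, bi, cd, ce, cg, ch, de, df, dg, di, ef, eh, ei, fg, fh, gh, gi, hi
  2-simplices (18): abf, abi, ace, acg, aei, afg, bcd, bch, bdf, bhi, cdg, ceh, def, dei, dgi, efh, fgh, ghi

so the chain groups are C_0 ≅ Z^9, C_1 ≅ Z^27, C_2 ≅ Z^18.

The boundary map ∂_1: C_1 → C_0 maps an edge to its endpoints' difference, ∂[p,q] = q − p. For instance
  ∂ai = i − a.
The resulting 9×27 matrix has rank 8, and its Smith normal form has invariant factors (1,1,1,1,1,1,1,1).

∂_2: C_2 → C_1 maps a triangle to the signed sum of its edges. For instance
  ∂efh = fh − eh + ef,
  ∂ghi = hi − gi + gh.
The resulting 27×18 matrix has rank 17, and its Smith normal form has invariant factors (1,1,1,1,1,1,1,1,1,1,1,1,1,1,1,1,1).

Reading off H_k = ker ∂_k / im ∂_{k+1}:

  H_0: rank C_0 − rank ∂_1 = 9 − 8 = 1, and the invariant factors of ∂_1 are all 1, so H_0 ≅ Z.
  H_1: rank ker ∂_1 − rank ∂_2 = (27 − 8) − 17 = 2, and the invariant factors of ∂_2 are all 1, so H_1 ≅ Z^2.
  H_2: rank ker ∂_2 − rank ∂_3 = (18 − 17) − 0 = 1, and there is no ∂_3, so H_2 ≅ Z.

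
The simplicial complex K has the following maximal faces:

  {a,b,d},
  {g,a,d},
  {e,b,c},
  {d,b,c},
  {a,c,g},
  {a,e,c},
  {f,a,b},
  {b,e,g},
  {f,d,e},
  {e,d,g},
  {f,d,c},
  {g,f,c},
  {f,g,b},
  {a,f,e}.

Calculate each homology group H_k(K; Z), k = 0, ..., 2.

H_0 ≅ Z,  H_1 ≅ Z^2,  H_2 ≅ Z.

Take the total order a < b < c < d < e < f < g on the vertex set. Then K (dimension 2) consists of the simplices:

  0-simplices (7): a, b, c, d, e, f, g
  1-simplices (21): ab, ac, ad, ae, af, ag, bc, bd, be, bf, bg, cd, ce, cf, cg, de, df, dg, ef, eg, fg
  2-simplices (14): abd, abf, ace, acg, adg, aef, bcd, bce, beg, bfg, cdf, cfg, def, deg

so the chain groups are C_0 ≅ Z^7, C_1 ≅ Z^21, C_2 ≅ Z^14.

Boundary ∂_1: C_1 → C_0 sends each edge [p,q] (with p < q) to q − p. For instance
  ∂ad = d − a.
The resulting 7×21 matrix has rank 6, and its Smith normal form has invariant factors (1,1,1,1,1,1).

Boundary ∂_2: C_2 → C_1 acts by ∂[p,q,r] = [q,r] − [p,r] + [p,q]. For instance
  ∂cfg = fg − cg + cf,
  ∂bce = ce − be + bc.
The resulting 21×14 matrix has rank 13, and its Smith normal form has invariant factors (1,1,1,1,1,1,1,1,1,1,1,1,1).

Now H_k = ker ∂_k / im ∂_{k+1}, so:

  H_0: rank C_0 − rank ∂_1 = 7 − 6 = 1, and the invariant factors of ∂_1 are all 1, so H_0 ≅ Z.
  H_1: rank ker ∂_1 − rank ∂_2 = (21 − 6) − 13 = 2, and the invariant factors of ∂_2 are all 1, so H_1 ≅ Z^2.
  H_2: rank ker ∂_2 − rank ∂_3 = (14 − 13) − 0 = 1, and there is no ∂_3, so H_2 ≅ Z.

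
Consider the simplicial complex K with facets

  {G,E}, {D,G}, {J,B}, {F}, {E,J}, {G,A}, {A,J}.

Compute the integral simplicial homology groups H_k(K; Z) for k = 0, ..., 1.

H_0 ≅ Z^2,  H_1 ≅ Z.

We work with the vertex ordering A < B < D < E < F < G < J. The simplices of K, each written with vertices in increasing order, are:

  0-simplices (7): A, B, D, E, F, G, J
  1-simplices (6): AG, AJ, BJ, DG, EG, EJ

Hence C_0 ≅ Z^7, C_1 ≅ Z^6.

The boundary map ∂_1: C_1 → C_0 is given by ∂[p,q] = [q] − [p]. For instance
  ∂EG = G − E.
The resulting 7×6 matrix has rank 5, and its Smith normal form has invariant factors (1,1,1,1,1).

From H_k ≅ ker(∂_k) / im(∂_{k+1}) we obtain:

  H_0: rank C_0 − rank ∂_1 = 7 − 5 = 2, and the invariant factors of ∂_1 are all 1, so H_0 ≅ Z^2.
  H_1: rank ker ∂_1 − rank ∂_2 = (6 − 5) − 0 = 1, and there is no ∂_2, so H_1 ≅ Z.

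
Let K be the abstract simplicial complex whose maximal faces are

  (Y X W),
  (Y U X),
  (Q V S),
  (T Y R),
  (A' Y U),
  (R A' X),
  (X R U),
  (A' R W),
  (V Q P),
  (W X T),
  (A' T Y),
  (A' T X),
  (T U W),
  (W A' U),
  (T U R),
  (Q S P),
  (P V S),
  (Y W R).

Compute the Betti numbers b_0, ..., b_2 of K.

Fix the vertex order P < Q < R < S < T < U < V < W < X < Y < A' and write every simplex with vertices in increasing order. Then dim K = 2 and the simplices of K are:

  0-simplices (11): [P], [Q], [R], [S], [T], [U], [V], [W], [X], [Y], [A']
  1-simplices (27): (27 of them)
  2-simplices (18): (18 of them)

Hence C_0 ≅ Z^11, C_1 ≅ Z^27, C_2 ≅ Z^18.

Boundary ∂_1: C_1 → C_0 sends each edge [p,q] (with p < q) to q − p. For instance
  ∂[T,W] = [W] − [T].
This gives a 11×27 integer matrix of rank 9; reducing to Smith normal form yields diagonal entries (1,1,1,1,1,1,1,1,1).

The boundary map ∂_2: C_2 → C_1 sends each 2-simplex [p,q,r] to [q,r] − [p,r] + [p,q]. For instance
  ∂[T,X,A'] = [X,A'] − [T,A'] + [T,X],
  ∂[R,T,Y] = [T,Y] − [R,Y] + [R,T].
This gives a 27×18 integer matrix of rank 16; reducing to Smith normal form yields diagonal entries (1,1,1,1,1,1,1,1,1,1,1,1,1,1,1,1).

From H_k ≅ ker(∂_k) / im(∂_{k+1}) we obtain:

  H_0: rank C_0 − rank ∂_1 = 11 − 9 = 2, and the invariant factors of ∂_1 are all 1, so H_0 = Z^2.
  H_1: rank ker ∂_1 − rank ∂_2 = (27 − 9) − 16 = 2, and the invariant factors of ∂_2 are all 1, so H_1 = Z^2.
  H_2: rank ker ∂_2 − rank ∂_3 = (18 − 16) − 0 = 2, and there is no ∂_3, so H_2 = Z^2.

As a check, the Euler characteristic is 11 − 27 + 18 = 2, which agrees with 2 − 2 + 2 = 2.

Hence the Betti numbers are b_0 = 2, b_1 = 2, b_2 = 2.

b_0 = 2, b_1 = 2, b_2 = 2.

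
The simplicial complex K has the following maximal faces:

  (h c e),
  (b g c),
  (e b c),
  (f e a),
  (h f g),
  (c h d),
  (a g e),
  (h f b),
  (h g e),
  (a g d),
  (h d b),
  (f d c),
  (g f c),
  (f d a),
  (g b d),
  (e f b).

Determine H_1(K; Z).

We work with the vertex ordering a < b < c < d < e < f < g < h. The simplices of K, each written with vertices in increasing order, are:

  0-simplices (8): a, b, c, d, e, f, g, h
  1-simplices (24): ad, ae, af, ag, bc, bd, be, bf, bg, bh, cd, ce, cf, cg, ch, df, dg, dh, ef, eg, eh, fg, fh, gh
  2-simplices (16): adf, adg, aef, aeg, bce, bcg, bdg, bdh, bef, bfh, cdf, cdh, ceh, cfg, egh, fgh

Hence C_0 ≅ Z^8, C_1 ≅ Z^24, C_2 ≅ Z^16.

Boundary ∂_1: C_1 → C_0 maps an edge to its endpoints' difference, ∂[p,q] = q − p.
The 8×24 boundary matrix has rank 7 and Smith normal form diag(1,1,1,1,1,1,1).

Boundary ∂_2: C_2 → C_1 maps a triangle to the signed sum of its edges. For instance
  ∂bce = ce − be + bc,
  ∂bdg = dg − bg + bd.
The resulting 24×16 matrix has rank 15, and its Smith normal form has invariant factors (1,1,1,1,1,1,1,1,1,1,1,1,1,1,1).

Reading off H_k = ker ∂_k / im ∂_{k+1}:

  H_1: rank ker ∂_1 − rank ∂_2 = (24 − 7) − 15 = 2, and the invariant factors of ∂_2 are all 1, so H_1 ≅ Z^2.

H_1 = Z^2.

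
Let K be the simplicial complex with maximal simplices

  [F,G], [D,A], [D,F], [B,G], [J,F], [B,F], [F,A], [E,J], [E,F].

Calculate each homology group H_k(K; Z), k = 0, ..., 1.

K has 7 vertices, 9 edges.
rank ∂_0 = 0, rank ∂_1 = 6 ⇒ b_0 = 7 − 0 − 6 = 1; all invariant factors of ∂_1 are 1 so no torsion. So H_0 = Z.
rank ∂_1 = 6, rank ∂_2 = 0 ⇒ b_1 = 9 − 6 − 0 = 3. So H_1 = Z^3.

H_0 = Z,  H_1 = Z^3.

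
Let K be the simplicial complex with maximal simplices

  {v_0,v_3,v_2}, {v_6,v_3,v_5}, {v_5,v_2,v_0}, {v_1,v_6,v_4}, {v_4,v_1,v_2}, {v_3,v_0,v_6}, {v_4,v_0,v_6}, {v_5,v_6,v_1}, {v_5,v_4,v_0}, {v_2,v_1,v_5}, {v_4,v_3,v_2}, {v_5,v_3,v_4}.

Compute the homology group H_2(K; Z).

H_2 ≅ 0.

We work with the vertex ordering v_0 < v_1 < v_2 < v_3 < v_4 < v_5 < v_6. The simplices of K, each written with vertices in increasing order, are:

  0-simplices (7): [v_0], [v_1], [v_2], [v_3], [v_4], [v_5], [v_6]
  1-simplices (18): (18 of them)
  2-simplices (12): (12 of them)

so the chain groups are C_0 ≅ Z^7, C_1 ≅ Z^18, C_2 ≅ Z^12.

The boundary map ∂_1: C_1 → C_0 maps an edge to its endpoints' difference, ∂[p,q] = q − p. For instance
  ∂[v_2,v_5] = [v_5] − [v_2].
The resulting 7×18 matrix has rank 6, and its Smith normal form has invariant factors (1,1,1,1,1,1).

The boundary map ∂_2: C_2 → C_1 sends each 2-simplex [p,q,r] to [q,r] − [p,r] + [p,q]. For instance
  ∂[v_1,v_2,v_4] = [v_2,v_4] − [v_1,v_4] + [v_1,v_2],
  ∂[v_0,v_4,v_5] = [v_4,v_5] − [v_0,v_5] + [v_0,v_4].
This gives a 18×12 integer matrix of rank 12; reducing to Smith normal form yields diagonal entries (1,1,1,1,1,1,1,1,1,1,1,2).

Now H_k = ker ∂_k / im ∂_{k+1}, so:

  H_2: rank ker ∂_2 − rank ∂_3 = (12 − 12) − 0 = 0, and there is no ∂_3, so H_2 = 0.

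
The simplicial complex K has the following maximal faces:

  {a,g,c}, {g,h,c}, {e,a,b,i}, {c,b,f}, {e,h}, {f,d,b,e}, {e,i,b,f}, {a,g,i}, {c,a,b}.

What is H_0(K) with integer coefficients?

We work with the vertex ordering a < b < c < d < e < f < g < h < i. The simplices of K, each written with vertices in increasing order, are:

  0-simplices (9): a, b, c, d, e, f, g, h, i
  1-simplices (21): ab, ac, ae, ag, ai, bc, bd, be, bf, bi, cf, cg, ch, de, df, ef, eh, ei, fi, gh, gi
  2-simplices (15): abc, abe, abi, acg, aei, agi, bcf, bde, bdf, bef, bei, bfi, cgh, def, efi
  3-simplices (3): abei, bdef, befi

giving chain groups C_0 ≅ Z^9, C_1 ≅ Z^21, C_2 ≅ Z^15, C_3 ≅ Z^3.

The boundary map ∂_1: C_1 → C_0 is given by ∂[p,q] = [q] − [p]. For instance
  ∂bi = i − b.
This gives a 9×21 integer matrix of rank 8; reducing to Smith normal form yields diagonal entries (1,1,1,1,1,1,1,1).

The boundary map ∂_2: C_2 → C_1 sends each 2-simplex [p,q,r] to [q,r] − [p,r] + [p,q]. For instance
  ∂aei = ei − ai + ae,
  ∂def = ef − df + de.
The resulting 21×15 matrix has rank 12, and its Smith normal form has invariant factors (1,1,1,1,1,1,1,1,1,1,1,1).

Boundary ∂_3: C_3 → C_2 sends each 3-simplex σ to the alternating sum Σ_i (−1)^i (σ with its i-th vertex removed). For instance
  ∂abei = bei − aei + abi − abe,
  ∂bdef = def − bef + bdf − bde.
The resulting 15×3 matrix has rank 3, and its Smith normal form has invariant factors (1,1,1).

Now H_k = ker ∂_k / im ∂_{k+1}, so:

  H_0: rank C_0 − rank ∂_1 = 9 − 8 = 1, and the invariant factors of ∂_1 are all 1, so H_0 = Z.

H_0 = Z.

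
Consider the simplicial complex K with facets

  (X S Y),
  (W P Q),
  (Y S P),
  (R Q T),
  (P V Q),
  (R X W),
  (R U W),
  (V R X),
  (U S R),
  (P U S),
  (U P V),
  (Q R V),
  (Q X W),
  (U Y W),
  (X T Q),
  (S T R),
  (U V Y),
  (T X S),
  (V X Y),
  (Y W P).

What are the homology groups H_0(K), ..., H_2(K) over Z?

K has 10 vertices, 30 edges, 20 triangles.
rank ∂_0 = 0, rank ∂_1 = 9 ⇒ b_0 = 10 − 0 − 9 = 1; all invariant factors of ∂_1 are 1 so no torsion. So H_0 ≅ Z.
rank ∂_1 = 9, rank ∂_2 = 20 ⇒ b_1 = 30 − 9 − 20 = 1; ∂_2 has invariant factor(s) [2] giving torsion. So H_1 ≅ Z ⊕ Z/2.
rank ∂_2 = 20, rank ∂_3 = 0 ⇒ b_2 = 20 − 20 − 0 = 0. So H_2 ≅ 0.

H_0 ≅ Z,  H_1 ≅ Z ⊕ Z/2,  H_2 = 0.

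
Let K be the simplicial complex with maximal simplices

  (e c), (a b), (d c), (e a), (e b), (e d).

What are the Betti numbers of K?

We work with the vertex ordering a < b < c < d < e. The simplices of K, each written with vertices in increasing order, are:

  0-simplices (5): a, b, c, d, e
  1-simplices (6): ab, ae, be, cd, ce, de

giving chain groups C_0 ≅ Z^5, C_1 ≅ Z^6.

Boundary ∂_1: C_1 → C_0 sends each edge [p,q] (with p < q) to q − p. For instance
  ∂de = e − d.
The 5×6 boundary matrix has rank 4 and Smith normal form diag(1,1,1,1).

Computing H_k = (kernel of ∂_k) / (image of ∂_{k+1}):

  H_0: rank C_0 − rank ∂_1 = 5 − 4 = 1, and the invariant factors of ∂_1 are all 1, so H_0 ≅ Z.
  H_1: rank ker ∂_1 − rank ∂_2 = (6 − 4) − 0 = 2, and there is no ∂_2, so H_1 ≅ Z^2.

(K is a triangulation of a wedge of 2 circles.)

Hence the Betti numbers are b_0 = 1, b_1 = 2.

b_0 = 1, b_1 = 2.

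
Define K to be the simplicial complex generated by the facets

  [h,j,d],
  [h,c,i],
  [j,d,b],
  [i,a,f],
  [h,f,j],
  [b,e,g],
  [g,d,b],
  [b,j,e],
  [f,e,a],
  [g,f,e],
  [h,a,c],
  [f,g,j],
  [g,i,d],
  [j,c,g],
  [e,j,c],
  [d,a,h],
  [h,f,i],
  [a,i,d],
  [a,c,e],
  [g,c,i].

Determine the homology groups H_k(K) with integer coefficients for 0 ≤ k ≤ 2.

Fix the vertex order a < b < c < d < e < f < g < h < i < j and write every simplex with vertices in increasing order. Then dim K = 2 and the simplices of K are:

  0-simplices (10): a, b, c, d, e, f, g, h, i, j
  1-simplices (30): ac, ad, ae, af, ah, ai, bd, be, bg, bj, ce, cg, ch, ci, cj, dg, dh, di, dj, ef, eg, ej, fg, fh, fi, fj, gi, gj, hi, hj
  2-simplices (20): ace, ach, adh, adi, aef, afi, bdg, bdj, beg, bej, cej, cgi, cgj, chi, dgi, dhj, efg, fgj, fhi, fhj

so the chain groups are C_0 ≅ Z^10, C_1 ≅ Z^30, C_2 ≅ Z^20.

Boundary ∂_1: C_1 → C_0 sends each edge [p,q] (with p < q) to q − p. For instance
  ∂ah = h − a.
This gives a 10×30 integer matrix of rank 9; reducing to Smith normal form yields diagonal entries (1,1,1,1,1,1,1,1,1).

∂_2: C_2 → C_1 maps a triangle to the signed sum of its edges. For instance
  ∂dhj = hj − dj + dh,
  ∂chi = hi − ci + ch.
This gives a 30×20 integer matrix of rank 20; reducing to Smith normal form yields diagonal entries (1,1,1,1,1,1,1,1,1,1,1,1,1,1,1,1,1,1,1,2).

Reading off H_k = ker ∂_k / im ∂_{k+1}:

  H_0: rank C_0 − rank ∂_1 = 10 − 9 = 1, and the invariant factors of ∂_1 are all 1, so H_0 = Z.
  H_1: rank ker ∂_1 − rank ∂_2 = (30 − 9) − 20 = 1, and ∂_2 has invariant factor 2 > 1, so H_1 = Z × Z/2.
  H_2: rank ker ∂_2 − rank ∂_3 = (20 − 20) − 0 = 0, and there is no ∂_3, so H_2 = 0.

As a check, the Euler characteristic is 10 − 30 + 20 = 0, which agrees with 1 − 1 + 0 = 0.

H_0 = Z,  H_1 = Z × Z/2,  H_2 = 0.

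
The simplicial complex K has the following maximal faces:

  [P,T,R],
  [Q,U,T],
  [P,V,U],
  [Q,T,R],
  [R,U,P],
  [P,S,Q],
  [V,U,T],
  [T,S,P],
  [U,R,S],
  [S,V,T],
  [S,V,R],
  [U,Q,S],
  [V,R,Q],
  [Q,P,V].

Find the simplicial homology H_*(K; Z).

H_0 ≅ Z,  H_1 ≅ Z^2,  H_2 ≅ Z.

K has 7 vertices, 21 edges, 14 triangles.
rank ∂_0 = 0, rank ∂_1 = 6 ⇒ b_0 = 7 − 0 − 6 = 1; all invariant factors of ∂_1 are 1 so no torsion. So H_0 = Z.
rank ∂_1 = 6, rank ∂_2 = 13 ⇒ b_1 = 21 − 6 − 13 = 2; all invariant factors of ∂_2 are 1 so no torsion. So H_1 = Z^2.
rank ∂_2 = 13, rank ∂_3 = 0 ⇒ b_2 = 14 − 13 − 0 = 1. So H_2 = Z.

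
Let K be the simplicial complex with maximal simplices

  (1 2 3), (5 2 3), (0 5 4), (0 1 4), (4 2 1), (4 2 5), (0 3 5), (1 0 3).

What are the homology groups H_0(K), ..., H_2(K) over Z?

H_0 ≅ Z,  H_1 = 0,  H_2 ≅ Z.

Take the total order 0 < 1 < 2 < 3 < 4 < 5 on the vertex set. Then K (dimension 2) consists of the simplices:

  0-simplices (6): [0], [1], [2], [3], [4], [5]
  1-simplices (12): [0,1], [0,3], [0,4], [0,5], [1,2], [1,3], [1,4], [2,3], [2,4], [2,5], [3,5], [4,5]
  2-simplices (8): [0,1,3], [0,1,4], [0,3,5], [0,4,5], [1,2,3], [1,2,4], [2,3,5], [2,4,5]

Hence C_0 ≅ Z^6, C_1 ≅ Z^12, C_2 ≅ Z^8.

Boundary ∂_1: C_1 → C_0 is given by ∂[p,q] = [q] − [p].
As a 6×12 matrix over Z this has rank 5, with invariant factors (1,1,1,1,1).

Boundary ∂_2: C_2 → C_1 maps a triangle to the signed sum of its edges. For instance
  ∂[0,4,5] = [4,5] − [0,5] + [0,4],
  ∂[1,2,3] = [2,3] − [1,3] + [1,2].
The resulting 12×8 matrix has rank 7, and its Smith normal form has invariant factors (1,1,1,1,1,1,1).

Now H_k = ker ∂_k / im ∂_{k+1}, so:

  H_0: rank C_0 − rank ∂_1 = 6 − 5 = 1, and the invariant factors of ∂_1 are all 1, so H_0 ≅ Z.
  H_1: rank ker ∂_1 − rank ∂_2 = (12 − 5) − 7 = 0, and the invariant factors of ∂_2 are all 1, so H_1 ≅ 0.
  H_2: rank ker ∂_2 − rank ∂_3 = (8 − 7) − 0 = 1, and there is no ∂_3, so H_2 ≅ Z.

As a check, the Euler characteristic is 6 − 12 + 8 = 2, which agrees with 1 − 0 + 1 = 2.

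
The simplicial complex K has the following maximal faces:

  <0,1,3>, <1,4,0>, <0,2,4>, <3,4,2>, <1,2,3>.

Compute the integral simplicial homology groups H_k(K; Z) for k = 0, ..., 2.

Order the vertices as 0 < 1 < 2 < 3 < 4. Listing each simplex with vertices in this order, K has dimension 2 with simplices:

  0-simplices (5): [0], [1], [2], [3], [4]
  1-simplices (10): [0,1], [0,2], [0,3], [0,4], [1,2], [1,3], [1,4], [2,3], [2,4], [3,4]
  2-simplices (5): [0,1,3], [0,1,4], [0,2,4], [1,2,3], [2,3,4]

giving chain groups C_0 ≅ Z^5, C_1 ≅ Z^10, C_2 ≅ Z^5.

∂_1: C_1 → C_0 is given by ∂[p,q] = [q] − [p]. For instance
  ∂[1,3] = [3] − [1].
As a 5×10 matrix over Z this has rank 4, with invariant factors (1,1,1,1).

∂_2: C_2 → C_1 sends each 2-simplex [p,q,r] to [q,r] − [p,r] + [p,q]. For instance
  ∂[0,1,4] = [1,4] − [0,4] + [0,1],
  ∂[1,2,3] = [2,3] − [1,3] + [1,2].
The 10×5 boundary matrix has rank 5 and Smith normal form diag(1,1,1,1,1).

Now H_k = ker ∂_k / im ∂_{k+1}, so:

  H_0: rank C_0 − rank ∂_1 = 5 − 4 = 1, and the invariant factors of ∂_1 are all 1, so H_0 = Z.
  H_1: rank ker ∂_1 − rank ∂_2 = (10 − 4) − 5 = 1, and the invariant factors of ∂_2 are all 1, so H_1 = Z.
  H_2: rank ker ∂_2 − rank ∂_3 = (5 − 5) − 0 = 0, and there is no ∂_3, so H_2 = 0.

As a check, the Euler characteristic is 5 − 10 + 5 = 0, which agrees with 1 − 1 + 0 = 0.

H_0 = Z,  H_1 = Z,  H_2 = 0.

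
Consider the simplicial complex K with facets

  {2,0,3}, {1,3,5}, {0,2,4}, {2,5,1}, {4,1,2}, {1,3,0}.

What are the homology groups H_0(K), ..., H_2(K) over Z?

H_0 = Z,  H_1 = Z,  H_2 = 0.

We work with the vertex ordering 0 < 1 < 2 < 3 < 4 < 5. The simplices of K, each written with vertices in increasing order, are:

  0-simplices (6): [0], [1], [2], [3], [4], [5]
  1-simplices (12): [0,1], [0,2], [0,3], [0,4], [1,2], [1,3], [1,4], [1,5], [2,3], [2,4], [2,5], [3,5]
  2-simplices (6): [0,1,3], [0,2,3], [0,2,4], [1,2,4], [1,2,5], [1,3,5]

so the chain groups are C_0 ≅ Z^6, C_1 ≅ Z^12, C_2 ≅ Z^6.

∂_1: C_1 → C_0 is given by ∂[p,q] = [q] − [p].
The resulting 6×12 matrix has rank 5, and its Smith normal form has invariant factors (1,1,1,1,1).

Boundary ∂_2: C_2 → C_1 sends each 2-simplex [p,q,r] to [q,r] − [p,r] + [p,q]. For instance
  ∂[1,2,4] = [2,4] − [1,4] + [1,2],
  ∂[0,2,4] = [2,4] − [0,4] + [0,2].
The 12×6 boundary matrix has rank 6 and Smith normal form diag(1,1,1,1,1,1).

From H_k ≅ ker(∂_k) / im(∂_{k+1}) we obtain:

  H_0: rank C_0 − rank ∂_1 = 6 − 5 = 1, and the invariant factors of ∂_1 are all 1, so H_0 ≅ Z.
  H_1: rank ker ∂_1 − rank ∂_2 = (12 − 5) − 6 = 1, and the invariant factors of ∂_2 are all 1, so H_1 ≅ Z.
  H_2: rank ker ∂_2 − rank ∂_3 = (6 − 6) − 0 = 0, and there is no ∂_3, so H_2 ≅ 0.

(K is a triangulation of the cylinder S^1 x I.)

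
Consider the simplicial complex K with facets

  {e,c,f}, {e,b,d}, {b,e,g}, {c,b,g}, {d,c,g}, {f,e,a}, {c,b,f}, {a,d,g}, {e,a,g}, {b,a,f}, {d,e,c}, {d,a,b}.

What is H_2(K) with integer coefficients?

Order the vertices as a < b < c < d < e < f < g. Listing each simplex with vertices in this order, K has dimension 2 with simplices:

  0-simplices (7): a, b, c, d, e, f, g
  1-simplices (18): ab, ad, ae, af, ag, bc, bd, be, bf, bg, cd, ce, cf, cg, de, dg, ef, eg
  2-simplices (12): abd, abf, adg, aef, aeg, bcf, bcg, bde, beg, cde, cdg, cef

giving chain groups C_0 ≅ Z^7, C_1 ≅ Z^18, C_2 ≅ Z^12.

The boundary map ∂_1: C_1 → C_0 is given by ∂[p,q] = [q] − [p]. For instance
  ∂bc = c − b.
This gives a 7×18 integer matrix of rank 6; reducing to Smith normal form yields diagonal entries (1,1,1,1,1,1).

∂_2: C_2 → C_1 maps a triangle to the signed sum of its edges. For instance
  ∂abf = bf − af + ab,
  ∂cdg = dg − cg + cd.
This gives a 18×12 integer matrix of rank 12; reducing to Smith normal form yields diagonal entries (1,1,1,1,1,1,1,1,1,1,1,2).

From H_k ≅ ker(∂_k) / im(∂_{k+1}) we obtain:

  H_2: rank ker ∂_2 − rank ∂_3 = (12 − 12) − 0 = 0, and there is no ∂_3, so H_2 = 0.

H_2 ≅ 0.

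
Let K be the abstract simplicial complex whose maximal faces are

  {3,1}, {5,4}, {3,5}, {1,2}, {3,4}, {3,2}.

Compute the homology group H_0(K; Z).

H_0 = Z.

Take the total order 1 < 2 < 3 < 4 < 5 on the vertex set. Then K (dimension 1) consists of the simplices:

  0-simplices (5): [1], [2], [3], [4], [5]
  1-simplices (6): [1,2], [1,3], [2,3], [3,4], [3,5], [4,5]

so the chain groups are C_0 ≅ Z^5, C_1 ≅ Z^6.

∂_1: C_1 → C_0 sends each edge [p,q] (with p < q) to q − p.
This gives a 5×6 integer matrix of rank 4; reducing to Smith normal form yields diagonal entries (1,1,1,1).

Computing H_k = (kernel of ∂_k) / (image of ∂_{k+1}):

  H_0: rank C_0 − rank ∂_1 = 5 − 4 = 1, and the invariant factors of ∂_1 are all 1, so H_0 = Z.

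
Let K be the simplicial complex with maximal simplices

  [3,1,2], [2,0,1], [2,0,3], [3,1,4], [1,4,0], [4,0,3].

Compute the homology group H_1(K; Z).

H_1 ≅ 0.

We work with the vertex ordering 0 < 1 < 2 < 3 < 4. The simplices of K, each written with vertices in increasing order, are:

  0-simplices (5): [0], [1], [2], [3], [4]
  1-simplices (9): [0,1], [0,2], [0,3], [0,4], [1,2], [1,3], [1,4], [2,3], [3,4]
  2-simplices (6): [0,1,2], [0,1,4], [0,2,3], [0,3,4], [1,2,3], [1,3,4]

so the chain groups are C_0 ≅ Z^5, C_1 ≅ Z^9, C_2 ≅ Z^6.

∂_1: C_1 → C_0 sends each edge [p,q] (with p < q) to q − p. For instance
  ∂[3,4] = [4] − [3].
As a 5×9 matrix over Z this has rank 4, with invariant factors (1,1,1,1).

∂_2: C_2 → C_1 acts by ∂[p,q,r] = [q,r] − [p,r] + [p,q]. For instance
  ∂[0,2,3] = [2,3] − [0,3] + [0,2],
  ∂[1,3,4] = [3,4] − [1,4] + [1,3].
The 9×6 boundary matrix has rank 5 and Smith normal form diag(1,1,1,1,1).

Reading off H_k = ker ∂_k / im ∂_{k+1}:

  H_1: rank ker ∂_1 − rank ∂_2 = (9 − 4) − 5 = 0, and the invariant factors of ∂_2 are all 1, so H_1 = 0.

(K is a triangulation of the 2-sphere S^2.)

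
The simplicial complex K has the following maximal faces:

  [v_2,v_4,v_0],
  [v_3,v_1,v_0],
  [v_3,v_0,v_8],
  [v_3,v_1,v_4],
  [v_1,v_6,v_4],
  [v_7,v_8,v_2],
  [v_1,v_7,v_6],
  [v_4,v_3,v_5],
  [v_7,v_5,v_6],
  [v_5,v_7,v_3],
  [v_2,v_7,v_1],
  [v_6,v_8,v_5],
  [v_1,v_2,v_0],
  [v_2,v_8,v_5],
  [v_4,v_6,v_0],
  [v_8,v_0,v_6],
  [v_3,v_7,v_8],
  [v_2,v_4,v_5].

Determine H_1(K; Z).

H_1 = Z ⊕ Z/2.

Take the total order v_0 < v_1 < v_2 < v_3 < v_4 < v_5 < v_6 < v_7 < v_8 on the vertex set. Then K (dimension 2) consists of the simplices:

  0-simplices (9): [v_0], [v_1], [v_2], [v_3], [v_4], [v_5], [v_6], [v_7], [v_8]
  1-simplices (27): (27 of them)
  2-simplices (18): (18 of them)

so the chain groups are C_0 ≅ Z^9, C_1 ≅ Z^27, C_2 ≅ Z^18.

∂_1: C_1 → C_0 sends each edge [p,q] (with p < q) to q − p.
This gives a 9×27 integer matrix of rank 8; reducing to Smith normal form yields diagonal entries (1,1,1,1,1,1,1,1).

∂_2: C_2 → C_1 sends each 2-simplex [p,q,r] to [q,r] − [p,r] + [p,q]. For instance
  ∂[v_2,v_4,v_5] = [v_4,v_5] − [v_2,v_5] + [v_2,v_4],
  ∂[v_2,v_7,v_8] = [v_7,v_8] − [v_2,v_8] + [v_2,v_7].
This gives a 27×18 integer matrix of rank 18; reducing to Smith normal form yields diagonal entries (1,1,1,1,1,1,1,1,1,1,1,1,1,1,1,1,1,2).

Computing H_k = (kernel of ∂_k) / (image of ∂_{k+1}):

  H_1: rank ker ∂_1 − rank ∂_2 = (27 − 8) − 18 = 1, and ∂_2 has invariant factor 2 > 1, so H_1 ≅ Z ⊕ Z/2.

(K is a triangulation of the Klein bottle.)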